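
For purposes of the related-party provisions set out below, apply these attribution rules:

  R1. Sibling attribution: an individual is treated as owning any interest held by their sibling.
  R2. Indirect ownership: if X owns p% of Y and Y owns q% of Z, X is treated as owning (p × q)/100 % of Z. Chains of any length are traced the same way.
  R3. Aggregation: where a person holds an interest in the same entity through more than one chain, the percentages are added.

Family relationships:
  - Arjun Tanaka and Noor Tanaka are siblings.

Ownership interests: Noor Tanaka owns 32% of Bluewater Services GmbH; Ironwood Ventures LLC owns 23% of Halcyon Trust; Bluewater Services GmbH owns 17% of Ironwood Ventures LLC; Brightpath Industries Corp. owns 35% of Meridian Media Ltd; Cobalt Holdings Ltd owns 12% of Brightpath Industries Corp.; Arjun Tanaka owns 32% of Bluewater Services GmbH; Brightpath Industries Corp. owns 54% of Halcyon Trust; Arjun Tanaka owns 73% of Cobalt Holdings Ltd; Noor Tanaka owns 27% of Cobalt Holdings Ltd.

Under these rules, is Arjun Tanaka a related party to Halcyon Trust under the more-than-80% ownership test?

By sibling attribution (R1), Arjun Tanaka is treated as also owning Noor Tanaka's interest in Cobalt Holdings Ltd, giving 73% + 27% = 100%.
By sibling attribution (R1), Arjun Tanaka is treated as also owning Noor Tanaka's interest in Bluewater Services GmbH, giving 32% + 32% = 64%.
Chain via Cobalt Holdings Ltd → Brightpath Industries Corp. (R2): 100% × 12% × 54% = 6.48% of Halcyon Trust.
Chain via Bluewater Services GmbH → Ironwood Ventures LLC (R2): 64% × 17% × 23% = 2.5024% of Halcyon Trust.
Aggregating (R3): 6.48% + 2.5024% = 8.9824%.
8.9824% does not exceed the 80% threshold, so Arjun is not a related party to Halcyon Trust.

No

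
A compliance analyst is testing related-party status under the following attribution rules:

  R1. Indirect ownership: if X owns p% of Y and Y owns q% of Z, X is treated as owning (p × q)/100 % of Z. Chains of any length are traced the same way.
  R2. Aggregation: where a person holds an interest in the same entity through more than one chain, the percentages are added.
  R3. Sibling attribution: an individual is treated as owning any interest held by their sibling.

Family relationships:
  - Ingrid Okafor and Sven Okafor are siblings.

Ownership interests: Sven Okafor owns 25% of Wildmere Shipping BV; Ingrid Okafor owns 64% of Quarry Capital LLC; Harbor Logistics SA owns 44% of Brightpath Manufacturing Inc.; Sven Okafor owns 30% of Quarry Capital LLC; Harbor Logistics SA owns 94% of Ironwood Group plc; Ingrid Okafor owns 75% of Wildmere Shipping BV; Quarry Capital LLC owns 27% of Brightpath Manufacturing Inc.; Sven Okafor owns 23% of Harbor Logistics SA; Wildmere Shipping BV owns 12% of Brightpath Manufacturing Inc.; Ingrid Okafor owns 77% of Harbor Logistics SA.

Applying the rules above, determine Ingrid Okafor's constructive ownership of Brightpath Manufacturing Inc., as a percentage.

81.38%

By sibling attribution (R3), Ingrid Okafor is treated as also owning Sven Okafor's interest in Wildmere Shipping BV, giving 75% + 25% = 100%.
By sibling attribution (R3), Ingrid Okafor is treated as also owning Sven Okafor's interest in Harbor Logistics SA, giving 77% + 23% = 100%.
By sibling attribution (R3), Ingrid Okafor is treated as also owning Sven Okafor's interest in Quarry Capital LLC, giving 64% + 30% = 94%.
Chain via Wildmere Shipping BV (R1): 100% × 12% = 12% of Brightpath Manufacturing Inc.
Chain via Harbor Logistics SA (R1): 100% × 44% = 44% of Brightpath Manufacturing Inc.
Chain via Quarry Capital LLC (R1): 94% × 27% = 25.38% of Brightpath Manufacturing Inc.
Aggregating (R2): 12% + 44% + 25.38% = 81.38%.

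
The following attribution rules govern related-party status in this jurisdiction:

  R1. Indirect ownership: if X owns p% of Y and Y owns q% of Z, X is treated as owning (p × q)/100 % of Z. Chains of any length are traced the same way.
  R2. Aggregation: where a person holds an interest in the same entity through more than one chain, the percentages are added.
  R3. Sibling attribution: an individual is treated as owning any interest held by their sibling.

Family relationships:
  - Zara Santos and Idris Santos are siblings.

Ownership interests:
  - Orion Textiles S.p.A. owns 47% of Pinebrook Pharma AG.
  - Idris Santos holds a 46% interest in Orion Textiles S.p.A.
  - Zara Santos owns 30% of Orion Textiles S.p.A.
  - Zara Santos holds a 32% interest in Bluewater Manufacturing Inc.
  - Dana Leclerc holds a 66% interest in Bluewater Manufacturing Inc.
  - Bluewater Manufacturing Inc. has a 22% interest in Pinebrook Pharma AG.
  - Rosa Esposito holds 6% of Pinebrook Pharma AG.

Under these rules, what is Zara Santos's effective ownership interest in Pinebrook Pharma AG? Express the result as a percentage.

42.76%

By sibling attribution (R3), Zara Santos is treated as also owning Idris Santos's interest in Orion Textiles S.p.A, giving 30% + 46% = 76%.
Chain via Bluewater Manufacturing Inc. (R1): 32% × 22% = 7.04% of Pinebrook Pharma AG.
Chain via Orion Textiles S.p.A. (R1): 76% × 47% = 35.72% of Pinebrook Pharma AG.
Aggregating (R2): 7.04% + 35.72% = 42.76%.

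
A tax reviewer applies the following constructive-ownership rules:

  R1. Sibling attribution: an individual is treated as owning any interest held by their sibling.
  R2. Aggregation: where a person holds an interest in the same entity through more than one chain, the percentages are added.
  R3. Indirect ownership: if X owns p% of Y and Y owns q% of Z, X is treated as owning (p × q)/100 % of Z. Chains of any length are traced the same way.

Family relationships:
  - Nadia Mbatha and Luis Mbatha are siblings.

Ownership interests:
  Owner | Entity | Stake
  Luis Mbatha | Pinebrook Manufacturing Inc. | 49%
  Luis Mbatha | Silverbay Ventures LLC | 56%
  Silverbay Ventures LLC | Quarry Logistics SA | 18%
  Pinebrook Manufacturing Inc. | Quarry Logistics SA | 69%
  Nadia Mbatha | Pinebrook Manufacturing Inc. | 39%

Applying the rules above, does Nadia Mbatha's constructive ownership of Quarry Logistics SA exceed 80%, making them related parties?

By sibling attribution (R1), Nadia Mbatha is treated as also owning Luis Mbatha's interest in Pinebrook Manufacturing Inc, giving 39% + 49% = 88%.
By sibling attribution (R1), Nadia Mbatha is treated as owning Luis Mbatha's 56% interest in Silverbay Ventures LLC.
Chain via Pinebrook Manufacturing Inc. (R3): 88% × 69% = 60.72% of Quarry Logistics SA.
Chain via Silverbay Ventures LLC (R3): 56% × 18% = 10.08% of Quarry Logistics SA.
Aggregating (R2): 60.72% + 10.08% = 70.8%.
70.8% does not exceed the 80% threshold, so Nadia is not a related party to Quarry Logistics SA.

No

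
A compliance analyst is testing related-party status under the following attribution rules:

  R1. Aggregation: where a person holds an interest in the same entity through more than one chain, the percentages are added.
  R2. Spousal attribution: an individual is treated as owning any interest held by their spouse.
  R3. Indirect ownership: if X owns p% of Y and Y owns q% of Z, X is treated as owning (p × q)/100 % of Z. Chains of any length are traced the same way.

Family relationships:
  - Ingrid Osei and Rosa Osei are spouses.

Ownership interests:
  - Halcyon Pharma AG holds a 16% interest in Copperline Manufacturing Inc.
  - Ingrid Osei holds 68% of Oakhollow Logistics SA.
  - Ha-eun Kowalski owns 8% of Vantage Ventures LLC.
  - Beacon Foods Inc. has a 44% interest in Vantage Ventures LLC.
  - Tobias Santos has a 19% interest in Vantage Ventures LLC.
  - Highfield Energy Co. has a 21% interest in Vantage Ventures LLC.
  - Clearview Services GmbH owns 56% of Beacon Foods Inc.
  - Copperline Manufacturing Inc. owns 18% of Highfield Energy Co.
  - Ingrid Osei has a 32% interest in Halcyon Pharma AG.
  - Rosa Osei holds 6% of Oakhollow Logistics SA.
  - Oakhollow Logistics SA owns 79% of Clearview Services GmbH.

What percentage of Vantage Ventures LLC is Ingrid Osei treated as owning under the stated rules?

By spousal attribution (R2), Ingrid Osei is treated as also owning Rosa Osei's interest in Oakhollow Logistics SA, giving 68% + 6% = 74%.
Chain via Halcyon Pharma AG → Copperline Manufacturing Inc. → Highfield Energy Co. (R3): 32% × 16% × 18% × 21% = 0.193536% of Vantage Ventures LLC.
Chain via Oakhollow Logistics SA → Clearview Services GmbH → Beacon Foods Inc. (R3): 74% × 79% × 56% × 44% = 14.404544% of Vantage Ventures LLC.
Aggregating (R1): 0.193536% + 14.404544% = 14.59808%.

14.59808%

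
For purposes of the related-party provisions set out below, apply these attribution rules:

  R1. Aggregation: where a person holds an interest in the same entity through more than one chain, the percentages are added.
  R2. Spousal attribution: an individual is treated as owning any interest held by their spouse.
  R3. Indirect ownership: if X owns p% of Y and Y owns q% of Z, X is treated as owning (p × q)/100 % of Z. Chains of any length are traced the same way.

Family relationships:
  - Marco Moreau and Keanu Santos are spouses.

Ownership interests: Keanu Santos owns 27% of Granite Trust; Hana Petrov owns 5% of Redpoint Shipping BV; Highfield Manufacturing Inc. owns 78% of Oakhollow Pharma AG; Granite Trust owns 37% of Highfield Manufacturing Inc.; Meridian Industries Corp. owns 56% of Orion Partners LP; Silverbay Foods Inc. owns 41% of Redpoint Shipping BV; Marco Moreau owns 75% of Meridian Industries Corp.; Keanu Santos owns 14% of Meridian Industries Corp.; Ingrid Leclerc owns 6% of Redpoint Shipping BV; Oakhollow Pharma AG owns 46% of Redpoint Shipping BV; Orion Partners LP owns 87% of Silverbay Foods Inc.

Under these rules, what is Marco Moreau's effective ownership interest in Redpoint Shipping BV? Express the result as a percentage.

21.36234%

By spousal attribution (R2), Marco Moreau is treated as also owning Keanu Santos's interest in Meridian Industries Corp, giving 75% + 14% = 89%.
By spousal attribution (R2), Marco Moreau is treated as owning Keanu Santos's 27% interest in Granite Trust.
Chain via Meridian Industries Corp. → Orion Partners LP → Silverbay Foods Inc. (R3): 89% × 56% × 87% × 41% = 17.777928% of Redpoint Shipping BV.
Chain via Granite Trust → Highfield Manufacturing Inc. → Oakhollow Pharma AG (R3): 27% × 37% × 78% × 46% = 3.584412% of Redpoint Shipping BV.
Aggregating (R1): 17.777928% + 3.584412% = 21.36234%.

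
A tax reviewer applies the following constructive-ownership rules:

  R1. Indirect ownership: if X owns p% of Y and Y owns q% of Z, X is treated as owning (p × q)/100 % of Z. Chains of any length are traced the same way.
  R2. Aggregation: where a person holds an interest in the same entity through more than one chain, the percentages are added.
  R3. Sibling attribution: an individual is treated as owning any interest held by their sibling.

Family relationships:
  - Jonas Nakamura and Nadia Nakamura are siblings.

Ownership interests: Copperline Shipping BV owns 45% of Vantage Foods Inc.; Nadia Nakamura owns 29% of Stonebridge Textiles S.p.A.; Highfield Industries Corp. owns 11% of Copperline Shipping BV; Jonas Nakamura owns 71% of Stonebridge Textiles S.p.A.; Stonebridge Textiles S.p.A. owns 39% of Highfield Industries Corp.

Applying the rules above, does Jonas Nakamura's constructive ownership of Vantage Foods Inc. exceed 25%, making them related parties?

By sibling attribution (R3), Jonas Nakamura is treated as also owning Nadia Nakamura's interest in Stonebridge Textiles S.p.A, giving 71% + 29% = 100%.
Chain via Stonebridge Textiles S.p.A. → Highfield Industries Corp. → Copperline Shipping BV (R1): 100% × 39% × 11% × 45% = 1.9305% of Vantage Foods Inc.
1.9305% does not exceed the 25% threshold, so Jonas is not a related party to Vantage Foods Inc.

No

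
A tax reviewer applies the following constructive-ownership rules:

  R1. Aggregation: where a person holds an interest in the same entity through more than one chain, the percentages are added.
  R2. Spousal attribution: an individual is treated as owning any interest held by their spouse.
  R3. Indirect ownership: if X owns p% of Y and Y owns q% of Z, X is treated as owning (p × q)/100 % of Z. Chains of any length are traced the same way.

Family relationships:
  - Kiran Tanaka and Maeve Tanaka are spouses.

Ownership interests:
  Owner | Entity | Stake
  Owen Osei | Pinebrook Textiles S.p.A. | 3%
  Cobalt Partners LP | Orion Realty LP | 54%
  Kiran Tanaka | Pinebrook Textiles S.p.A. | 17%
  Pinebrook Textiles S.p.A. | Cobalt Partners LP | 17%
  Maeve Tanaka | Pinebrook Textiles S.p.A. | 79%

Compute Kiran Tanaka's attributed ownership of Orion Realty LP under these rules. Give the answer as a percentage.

By spousal attribution (R2), Kiran Tanaka is treated as also owning Maeve Tanaka's interest in Pinebrook Textiles S.p.A, giving 17% + 79% = 96%.
Chain via Pinebrook Textiles S.p.A. → Cobalt Partners LP (R3): 96% × 17% × 54% = 8.8128% of Orion Realty LP.

8.8128%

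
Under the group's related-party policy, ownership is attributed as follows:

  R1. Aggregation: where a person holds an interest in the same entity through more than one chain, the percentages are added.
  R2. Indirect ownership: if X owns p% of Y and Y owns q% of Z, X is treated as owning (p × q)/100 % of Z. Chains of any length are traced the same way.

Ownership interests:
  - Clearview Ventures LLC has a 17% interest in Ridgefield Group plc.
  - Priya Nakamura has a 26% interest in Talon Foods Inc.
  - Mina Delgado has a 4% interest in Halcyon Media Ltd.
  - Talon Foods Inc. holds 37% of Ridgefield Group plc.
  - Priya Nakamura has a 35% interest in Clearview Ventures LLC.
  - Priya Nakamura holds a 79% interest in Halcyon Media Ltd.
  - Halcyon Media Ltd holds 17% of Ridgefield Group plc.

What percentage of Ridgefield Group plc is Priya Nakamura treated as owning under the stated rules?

29%

Chain via Clearview Ventures LLC (R2): 35% × 17% = 5.95% of Ridgefield Group plc.
Chain via Halcyon Media Ltd (R2): 79% × 17% = 13.43% of Ridgefield Group plc.
Chain via Talon Foods Inc. (R2): 26% × 37% = 9.62% of Ridgefield Group plc.
Aggregating (R1): 5.95% + 13.43% + 9.62% = 29%.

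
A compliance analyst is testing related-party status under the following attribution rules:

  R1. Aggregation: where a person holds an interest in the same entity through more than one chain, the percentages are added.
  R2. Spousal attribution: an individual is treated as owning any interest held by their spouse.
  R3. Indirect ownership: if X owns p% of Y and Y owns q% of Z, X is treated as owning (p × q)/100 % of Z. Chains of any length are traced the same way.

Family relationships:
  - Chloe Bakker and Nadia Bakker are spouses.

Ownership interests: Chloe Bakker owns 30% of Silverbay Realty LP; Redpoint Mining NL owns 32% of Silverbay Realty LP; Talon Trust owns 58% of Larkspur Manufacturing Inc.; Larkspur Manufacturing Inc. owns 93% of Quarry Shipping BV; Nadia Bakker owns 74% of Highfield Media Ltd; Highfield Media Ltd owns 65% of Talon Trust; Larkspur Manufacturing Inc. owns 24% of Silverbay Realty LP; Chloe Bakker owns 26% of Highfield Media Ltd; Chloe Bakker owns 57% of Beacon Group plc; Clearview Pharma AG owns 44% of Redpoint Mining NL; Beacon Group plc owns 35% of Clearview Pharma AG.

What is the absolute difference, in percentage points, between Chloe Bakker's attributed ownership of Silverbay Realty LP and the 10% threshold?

31.85696

By spousal attribution (R2), Chloe Bakker is treated as also owning Nadia Bakker's interest in Highfield Media Ltd, giving 26% + 74% = 100%.
Chain via Highfield Media Ltd → Talon Trust → Larkspur Manufacturing Inc. (R3): 100% × 65% × 58% × 24% = 9.048% of Silverbay Realty LP.
Chain via Beacon Group plc → Clearview Pharma AG → Redpoint Mining NL (R3): 57% × 35% × 44% × 32% = 2.80896% of Silverbay Realty LP.
Direct interest in Silverbay Realty LP: 30%.
Aggregating (R1): 9.048% + 2.80896% + 30% = 41.85696%.
41.85696% exceeds the 10% threshold by 31.85696 percentage points.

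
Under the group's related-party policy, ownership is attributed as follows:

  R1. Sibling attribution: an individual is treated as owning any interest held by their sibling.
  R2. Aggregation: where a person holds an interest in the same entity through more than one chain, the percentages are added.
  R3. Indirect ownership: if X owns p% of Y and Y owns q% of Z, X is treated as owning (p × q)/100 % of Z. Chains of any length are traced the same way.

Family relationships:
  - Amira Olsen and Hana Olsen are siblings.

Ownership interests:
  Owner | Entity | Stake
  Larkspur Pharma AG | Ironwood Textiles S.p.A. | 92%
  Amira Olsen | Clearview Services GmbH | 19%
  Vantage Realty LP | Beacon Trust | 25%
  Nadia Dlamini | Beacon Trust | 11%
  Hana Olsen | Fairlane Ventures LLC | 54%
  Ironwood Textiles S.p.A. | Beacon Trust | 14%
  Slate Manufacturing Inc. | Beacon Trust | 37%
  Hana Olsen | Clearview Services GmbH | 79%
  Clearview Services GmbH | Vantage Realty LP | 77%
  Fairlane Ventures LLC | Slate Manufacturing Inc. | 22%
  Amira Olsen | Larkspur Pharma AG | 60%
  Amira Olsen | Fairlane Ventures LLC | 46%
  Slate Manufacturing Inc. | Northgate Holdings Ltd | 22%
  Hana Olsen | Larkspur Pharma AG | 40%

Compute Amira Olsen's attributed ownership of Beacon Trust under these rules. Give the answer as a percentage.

39.885%

By sibling attribution (R1), Amira Olsen is treated as also owning Hana Olsen's interest in Fairlane Ventures LLC, giving 46% + 54% = 100%.
By sibling attribution (R1), Amira Olsen is treated as also owning Hana Olsen's interest in Clearview Services GmbH, giving 19% + 79% = 98%.
By sibling attribution (R1), Amira Olsen is treated as also owning Hana Olsen's interest in Larkspur Pharma AG, giving 60% + 40% = 100%.
Chain via Fairlane Ventures LLC → Slate Manufacturing Inc. (R3): 100% × 22% × 37% = 8.14% of Beacon Trust.
Chain via Clearview Services GmbH → Vantage Realty LP (R3): 98% × 77% × 25% = 18.865% of Beacon Trust.
Chain via Larkspur Pharma AG → Ironwood Textiles S.p.A. (R3): 100% × 92% × 14% = 12.88% of Beacon Trust.
Aggregating (R2): 8.14% + 18.865% + 12.88% = 39.885%.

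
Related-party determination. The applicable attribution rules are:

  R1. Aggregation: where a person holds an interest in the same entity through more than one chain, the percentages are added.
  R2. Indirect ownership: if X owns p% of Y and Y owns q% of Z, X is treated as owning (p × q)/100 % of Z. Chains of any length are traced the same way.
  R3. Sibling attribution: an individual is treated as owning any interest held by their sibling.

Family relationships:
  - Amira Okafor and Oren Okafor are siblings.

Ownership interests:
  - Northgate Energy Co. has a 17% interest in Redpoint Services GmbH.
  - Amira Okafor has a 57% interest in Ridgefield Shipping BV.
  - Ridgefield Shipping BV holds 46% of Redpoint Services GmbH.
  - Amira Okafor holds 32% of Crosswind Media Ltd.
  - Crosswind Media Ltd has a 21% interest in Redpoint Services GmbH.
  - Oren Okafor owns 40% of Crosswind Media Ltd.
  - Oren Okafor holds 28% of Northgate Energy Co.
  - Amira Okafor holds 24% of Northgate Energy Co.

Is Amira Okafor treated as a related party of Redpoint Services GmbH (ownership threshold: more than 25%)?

By sibling attribution (R3), Amira Okafor is treated as also owning Oren Okafor's interest in Crosswind Media Ltd, giving 32% + 40% = 72%.
By sibling attribution (R3), Amira Okafor is treated as also owning Oren Okafor's interest in Northgate Energy Co, giving 24% + 28% = 52%.
Chain via Ridgefield Shipping BV (R2): 57% × 46% = 26.22% of Redpoint Services GmbH.
Chain via Crosswind Media Ltd (R2): 72% × 21% = 15.12% of Redpoint Services GmbH.
Chain via Northgate Energy Co. (R2): 52% × 17% = 8.84% of Redpoint Services GmbH.
Aggregating (R1): 26.22% + 15.12% + 8.84% = 50.18%.
50.18% exceeds the 25% threshold, so Amira is a related party to Redpoint Services GmbH.

Yes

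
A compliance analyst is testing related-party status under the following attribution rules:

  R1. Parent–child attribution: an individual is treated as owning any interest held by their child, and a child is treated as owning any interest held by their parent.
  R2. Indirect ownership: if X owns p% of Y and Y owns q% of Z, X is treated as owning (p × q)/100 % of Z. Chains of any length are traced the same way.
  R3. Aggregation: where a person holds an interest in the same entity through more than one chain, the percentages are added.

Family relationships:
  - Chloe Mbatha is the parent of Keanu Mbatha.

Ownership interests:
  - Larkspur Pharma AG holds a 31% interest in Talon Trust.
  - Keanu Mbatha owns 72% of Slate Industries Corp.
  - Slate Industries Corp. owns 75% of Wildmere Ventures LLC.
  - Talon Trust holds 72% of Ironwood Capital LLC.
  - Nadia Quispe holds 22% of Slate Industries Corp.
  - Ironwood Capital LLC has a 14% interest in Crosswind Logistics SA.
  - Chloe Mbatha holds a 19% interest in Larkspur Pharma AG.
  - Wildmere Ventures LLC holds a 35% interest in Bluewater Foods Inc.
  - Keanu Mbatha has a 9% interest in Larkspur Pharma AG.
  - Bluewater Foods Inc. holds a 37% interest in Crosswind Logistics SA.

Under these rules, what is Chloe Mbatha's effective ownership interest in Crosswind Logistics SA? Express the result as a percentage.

By parent–child attribution (R1), Chloe Mbatha is treated as also owning Keanu Mbatha's interest in Larkspur Pharma AG, giving 19% + 9% = 28%.
By parent–child attribution (R1), Chloe Mbatha is treated as owning Keanu Mbatha's 72% interest in Slate Industries Corp.
Chain via Larkspur Pharma AG → Talon Trust → Ironwood Capital LLC (R2): 28% × 31% × 72% × 14% = 0.874944% of Crosswind Logistics SA.
Chain via Slate Industries Corp. → Wildmere Ventures LLC → Bluewater Foods Inc. (R2): 72% × 75% × 35% × 37% = 6.993% of Crosswind Logistics SA.
Aggregating (R3): 0.874944% + 6.993% = 7.867944%.

7.867944%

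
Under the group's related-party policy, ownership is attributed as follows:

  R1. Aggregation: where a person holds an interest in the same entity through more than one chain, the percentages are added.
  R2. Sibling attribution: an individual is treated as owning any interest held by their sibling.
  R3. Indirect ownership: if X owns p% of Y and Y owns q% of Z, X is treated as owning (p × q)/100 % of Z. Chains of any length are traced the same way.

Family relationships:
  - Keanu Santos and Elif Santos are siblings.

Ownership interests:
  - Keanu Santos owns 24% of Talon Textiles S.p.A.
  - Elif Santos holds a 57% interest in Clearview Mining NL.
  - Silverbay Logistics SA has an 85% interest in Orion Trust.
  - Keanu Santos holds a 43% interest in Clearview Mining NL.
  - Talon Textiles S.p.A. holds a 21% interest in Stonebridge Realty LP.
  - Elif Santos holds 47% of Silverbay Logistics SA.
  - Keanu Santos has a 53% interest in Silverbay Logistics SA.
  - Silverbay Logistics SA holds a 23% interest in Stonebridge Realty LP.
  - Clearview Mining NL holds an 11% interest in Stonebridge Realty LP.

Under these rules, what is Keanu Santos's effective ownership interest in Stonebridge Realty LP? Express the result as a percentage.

By sibling attribution (R2), Keanu Santos is treated as also owning Elif Santos's interest in Clearview Mining NL, giving 43% + 57% = 100%.
By sibling attribution (R2), Keanu Santos is treated as also owning Elif Santos's interest in Silverbay Logistics SA, giving 53% + 47% = 100%.
Chain via Clearview Mining NL (R3): 100% × 11% = 11% of Stonebridge Realty LP.
Chain via Silverbay Logistics SA (R3): 100% × 23% = 23% of Stonebridge Realty LP.
Chain via Talon Textiles S.p.A. (R3): 24% × 21% = 5.04% of Stonebridge Realty LP.
Aggregating (R1): 11% + 23% + 5.04% = 39.04%.

39.04%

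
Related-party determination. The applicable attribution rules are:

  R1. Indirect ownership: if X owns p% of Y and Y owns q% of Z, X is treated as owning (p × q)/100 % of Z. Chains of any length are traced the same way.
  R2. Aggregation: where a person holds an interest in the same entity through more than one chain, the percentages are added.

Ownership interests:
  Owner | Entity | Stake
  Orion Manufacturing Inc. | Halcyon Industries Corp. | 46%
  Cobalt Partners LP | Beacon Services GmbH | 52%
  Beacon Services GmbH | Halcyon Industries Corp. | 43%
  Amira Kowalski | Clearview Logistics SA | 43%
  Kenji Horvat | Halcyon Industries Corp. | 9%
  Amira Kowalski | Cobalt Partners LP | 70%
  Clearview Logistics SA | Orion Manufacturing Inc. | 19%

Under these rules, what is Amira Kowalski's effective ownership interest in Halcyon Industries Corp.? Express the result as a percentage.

19.4102%

Chain via Cobalt Partners LP → Beacon Services GmbH (R1): 70% × 52% × 43% = 15.652% of Halcyon Industries Corp.
Chain via Clearview Logistics SA → Orion Manufacturing Inc. (R1): 43% × 19% × 46% = 3.7582% of Halcyon Industries Corp.
Aggregating (R2): 15.652% + 3.7582% = 19.4102%.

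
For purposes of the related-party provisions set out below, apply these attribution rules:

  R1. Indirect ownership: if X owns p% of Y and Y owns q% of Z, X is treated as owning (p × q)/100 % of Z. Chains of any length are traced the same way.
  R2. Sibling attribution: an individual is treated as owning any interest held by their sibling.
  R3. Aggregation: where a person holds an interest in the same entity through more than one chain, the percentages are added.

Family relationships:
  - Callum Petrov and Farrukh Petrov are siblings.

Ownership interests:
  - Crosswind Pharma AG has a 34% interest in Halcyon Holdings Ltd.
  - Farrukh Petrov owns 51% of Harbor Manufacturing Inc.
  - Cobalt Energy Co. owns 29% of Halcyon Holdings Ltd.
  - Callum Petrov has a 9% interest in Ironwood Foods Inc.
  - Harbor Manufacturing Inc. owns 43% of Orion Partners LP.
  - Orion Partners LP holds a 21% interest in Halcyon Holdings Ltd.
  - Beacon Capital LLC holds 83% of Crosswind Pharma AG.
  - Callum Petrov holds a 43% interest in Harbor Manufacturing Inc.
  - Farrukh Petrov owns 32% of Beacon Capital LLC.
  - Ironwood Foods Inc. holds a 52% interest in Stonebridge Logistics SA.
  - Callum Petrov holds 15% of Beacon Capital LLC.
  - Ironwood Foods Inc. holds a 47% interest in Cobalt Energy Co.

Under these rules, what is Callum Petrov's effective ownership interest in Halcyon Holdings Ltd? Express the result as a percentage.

22.9783%

By sibling attribution (R2), Callum Petrov is treated as also owning Farrukh Petrov's interest in Beacon Capital LLC, giving 15% + 32% = 47%.
By sibling attribution (R2), Callum Petrov is treated as also owning Farrukh Petrov's interest in Harbor Manufacturing Inc, giving 43% + 51% = 94%.
Chain via Beacon Capital LLC → Crosswind Pharma AG (R1): 47% × 83% × 34% = 13.2634% of Halcyon Holdings Ltd.
Chain via Harbor Manufacturing Inc. → Orion Partners LP (R1): 94% × 43% × 21% = 8.4882% of Halcyon Holdings Ltd.
Chain via Ironwood Foods Inc. → Cobalt Energy Co. (R1): 9% × 47% × 29% = 1.2267% of Halcyon Holdings Ltd.
Aggregating (R3): 13.2634% + 8.4882% + 1.2267% = 22.9783%.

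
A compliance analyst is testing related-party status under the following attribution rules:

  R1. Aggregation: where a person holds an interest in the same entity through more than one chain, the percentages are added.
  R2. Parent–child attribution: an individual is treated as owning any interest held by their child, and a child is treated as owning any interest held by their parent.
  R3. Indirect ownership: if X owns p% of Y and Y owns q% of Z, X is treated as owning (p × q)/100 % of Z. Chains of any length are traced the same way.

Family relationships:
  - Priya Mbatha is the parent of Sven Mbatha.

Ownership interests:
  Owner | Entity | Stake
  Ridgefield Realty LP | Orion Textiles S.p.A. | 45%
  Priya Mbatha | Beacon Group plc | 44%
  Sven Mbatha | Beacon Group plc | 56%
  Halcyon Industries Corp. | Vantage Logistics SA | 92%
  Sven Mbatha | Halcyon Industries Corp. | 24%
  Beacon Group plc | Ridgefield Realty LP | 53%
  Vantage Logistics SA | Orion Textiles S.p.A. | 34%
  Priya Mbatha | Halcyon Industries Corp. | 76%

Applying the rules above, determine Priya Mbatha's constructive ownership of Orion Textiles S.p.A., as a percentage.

By parent–child attribution (R2), Priya Mbatha is treated as also owning Sven Mbatha's interest in Beacon Group plc, giving 44% + 56% = 100%.
By parent–child attribution (R2), Priya Mbatha is treated as also owning Sven Mbatha's interest in Halcyon Industries Corp, giving 76% + 24% = 100%.
Chain via Beacon Group plc → Ridgefield Realty LP (R3): 100% × 53% × 45% = 23.85% of Orion Textiles S.p.A.
Chain via Halcyon Industries Corp. → Vantage Logistics SA (R3): 100% × 92% × 34% = 31.28% of Orion Textiles S.p.A.
Aggregating (R1): 23.85% + 31.28% = 55.13%.

55.13%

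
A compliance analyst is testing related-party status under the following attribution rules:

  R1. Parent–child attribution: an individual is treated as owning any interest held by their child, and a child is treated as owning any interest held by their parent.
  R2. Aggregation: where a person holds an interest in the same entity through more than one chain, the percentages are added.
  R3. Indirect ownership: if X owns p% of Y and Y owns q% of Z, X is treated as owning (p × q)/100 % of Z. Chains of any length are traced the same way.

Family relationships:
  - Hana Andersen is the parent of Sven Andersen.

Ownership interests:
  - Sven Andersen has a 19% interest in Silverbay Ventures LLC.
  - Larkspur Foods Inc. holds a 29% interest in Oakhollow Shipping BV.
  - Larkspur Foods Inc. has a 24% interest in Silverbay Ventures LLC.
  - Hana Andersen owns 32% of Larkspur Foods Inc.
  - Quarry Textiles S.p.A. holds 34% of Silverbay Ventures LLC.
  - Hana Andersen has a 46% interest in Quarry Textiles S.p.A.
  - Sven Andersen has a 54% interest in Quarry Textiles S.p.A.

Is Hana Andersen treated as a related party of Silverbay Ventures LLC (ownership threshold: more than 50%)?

Yes

By parent–child attribution (R1), Hana Andersen is treated as also owning Sven Andersen's interest in Quarry Textiles S.p.A, giving 46% + 54% = 100%.
By parent–child attribution (R1), Hana Andersen is treated as owning Sven Andersen's 19% interest in Silverbay Ventures LLC.
Chain via Quarry Textiles S.p.A. (R3): 100% × 34% = 34% of Silverbay Ventures LLC.
Chain via Larkspur Foods Inc. (R3): 32% × 24% = 7.68% of Silverbay Ventures LLC.
Direct interest in Silverbay Ventures LLC: 19%.
Aggregating (R2): 34% + 7.68% + 19% = 60.68%.
60.68% exceeds the 50% threshold, so Hana is a related party to Silverbay Ventures LLC.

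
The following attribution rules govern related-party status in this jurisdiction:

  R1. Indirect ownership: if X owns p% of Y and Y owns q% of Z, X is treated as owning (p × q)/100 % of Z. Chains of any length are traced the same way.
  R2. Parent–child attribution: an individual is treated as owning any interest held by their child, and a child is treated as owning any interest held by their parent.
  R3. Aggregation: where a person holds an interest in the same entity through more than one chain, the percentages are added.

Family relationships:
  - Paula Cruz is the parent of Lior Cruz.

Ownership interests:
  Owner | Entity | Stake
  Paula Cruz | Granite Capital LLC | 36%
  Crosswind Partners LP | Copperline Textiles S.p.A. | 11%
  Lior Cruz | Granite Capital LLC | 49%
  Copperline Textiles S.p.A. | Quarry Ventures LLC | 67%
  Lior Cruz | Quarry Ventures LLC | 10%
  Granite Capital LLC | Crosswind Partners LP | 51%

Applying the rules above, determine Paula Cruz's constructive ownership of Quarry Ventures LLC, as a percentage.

By parent–child attribution (R2), Paula Cruz is treated as also owning Lior Cruz's interest in Granite Capital LLC, giving 36% + 49% = 85%.
By parent–child attribution (R2), Paula Cruz is treated as owning Lior Cruz's 10% interest in Quarry Ventures LLC.
Chain via Granite Capital LLC → Crosswind Partners LP → Copperline Textiles S.p.A. (R1): 85% × 51% × 11% × 67% = 3.194895% of Quarry Ventures LLC.
Direct interest in Quarry Ventures LLC: 10%.
Aggregating (R3): 3.194895% + 10% = 13.194895%.

13.194895%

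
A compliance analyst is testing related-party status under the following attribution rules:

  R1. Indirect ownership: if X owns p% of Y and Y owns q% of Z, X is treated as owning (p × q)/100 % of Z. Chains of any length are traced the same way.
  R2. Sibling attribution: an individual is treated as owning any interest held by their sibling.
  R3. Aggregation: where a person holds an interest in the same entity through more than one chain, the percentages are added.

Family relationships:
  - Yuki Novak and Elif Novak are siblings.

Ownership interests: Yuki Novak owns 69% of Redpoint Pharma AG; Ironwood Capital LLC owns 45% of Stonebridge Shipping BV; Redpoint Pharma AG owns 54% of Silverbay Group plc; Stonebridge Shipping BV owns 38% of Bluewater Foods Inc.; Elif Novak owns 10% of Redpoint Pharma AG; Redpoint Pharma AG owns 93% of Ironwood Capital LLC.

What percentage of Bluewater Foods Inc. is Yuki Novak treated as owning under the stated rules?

By sibling attribution (R2), Yuki Novak is treated as also owning Elif Novak's interest in Redpoint Pharma AG, giving 69% + 10% = 79%.
Chain via Redpoint Pharma AG → Ironwood Capital LLC → Stonebridge Shipping BV (R1): 79% × 93% × 45% × 38% = 12.56337% of Bluewater Foods Inc.

12.56337%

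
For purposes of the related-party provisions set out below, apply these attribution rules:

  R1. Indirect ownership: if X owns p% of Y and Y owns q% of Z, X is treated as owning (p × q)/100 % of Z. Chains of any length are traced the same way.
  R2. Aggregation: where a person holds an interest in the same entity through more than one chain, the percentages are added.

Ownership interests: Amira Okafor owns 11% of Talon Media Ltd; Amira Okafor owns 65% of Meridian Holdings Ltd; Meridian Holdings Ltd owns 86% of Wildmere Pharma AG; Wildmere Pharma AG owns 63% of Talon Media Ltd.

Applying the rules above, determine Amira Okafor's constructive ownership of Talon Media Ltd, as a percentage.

Chain via Meridian Holdings Ltd → Wildmere Pharma AG (R1): 65% × 86% × 63% = 35.217% of Talon Media Ltd.
Direct interest in Talon Media Ltd: 11%.
Aggregating (R2): 35.217% + 11% = 46.217%.

46.217%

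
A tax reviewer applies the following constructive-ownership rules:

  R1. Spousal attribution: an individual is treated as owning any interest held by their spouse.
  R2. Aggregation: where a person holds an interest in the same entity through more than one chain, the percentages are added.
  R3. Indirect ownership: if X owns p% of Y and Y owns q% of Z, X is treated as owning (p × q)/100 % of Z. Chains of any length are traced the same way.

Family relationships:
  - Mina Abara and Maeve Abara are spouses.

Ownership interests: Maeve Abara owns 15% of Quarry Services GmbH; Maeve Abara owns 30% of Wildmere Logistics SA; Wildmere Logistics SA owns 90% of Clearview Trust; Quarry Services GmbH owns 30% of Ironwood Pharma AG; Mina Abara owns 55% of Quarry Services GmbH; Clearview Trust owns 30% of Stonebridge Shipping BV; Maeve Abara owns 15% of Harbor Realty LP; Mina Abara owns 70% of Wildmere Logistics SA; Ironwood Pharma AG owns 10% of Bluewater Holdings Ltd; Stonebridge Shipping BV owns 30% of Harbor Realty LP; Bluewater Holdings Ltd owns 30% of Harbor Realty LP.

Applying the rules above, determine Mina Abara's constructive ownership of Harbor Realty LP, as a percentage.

By spousal attribution (R1), Mina Abara is treated as also owning Maeve Abara's interest in Quarry Services GmbH, giving 55% + 15% = 70%.
By spousal attribution (R1), Mina Abara is treated as also owning Maeve Abara's interest in Wildmere Logistics SA, giving 70% + 30% = 100%.
By spousal attribution (R1), Mina Abara is treated as owning Maeve Abara's 15% interest in Harbor Realty LP.
Chain via Quarry Services GmbH → Ironwood Pharma AG → Bluewater Holdings Ltd (R3): 70% × 30% × 10% × 30% = 0.63% of Harbor Realty LP.
Chain via Wildmere Logistics SA → Clearview Trust → Stonebridge Shipping BV (R3): 100% × 90% × 30% × 30% = 8.1% of Harbor Realty LP.
Direct interest in Harbor Realty LP: 15%.
Aggregating (R2): 0.63% + 8.1% + 15% = 23.73%.

23.73%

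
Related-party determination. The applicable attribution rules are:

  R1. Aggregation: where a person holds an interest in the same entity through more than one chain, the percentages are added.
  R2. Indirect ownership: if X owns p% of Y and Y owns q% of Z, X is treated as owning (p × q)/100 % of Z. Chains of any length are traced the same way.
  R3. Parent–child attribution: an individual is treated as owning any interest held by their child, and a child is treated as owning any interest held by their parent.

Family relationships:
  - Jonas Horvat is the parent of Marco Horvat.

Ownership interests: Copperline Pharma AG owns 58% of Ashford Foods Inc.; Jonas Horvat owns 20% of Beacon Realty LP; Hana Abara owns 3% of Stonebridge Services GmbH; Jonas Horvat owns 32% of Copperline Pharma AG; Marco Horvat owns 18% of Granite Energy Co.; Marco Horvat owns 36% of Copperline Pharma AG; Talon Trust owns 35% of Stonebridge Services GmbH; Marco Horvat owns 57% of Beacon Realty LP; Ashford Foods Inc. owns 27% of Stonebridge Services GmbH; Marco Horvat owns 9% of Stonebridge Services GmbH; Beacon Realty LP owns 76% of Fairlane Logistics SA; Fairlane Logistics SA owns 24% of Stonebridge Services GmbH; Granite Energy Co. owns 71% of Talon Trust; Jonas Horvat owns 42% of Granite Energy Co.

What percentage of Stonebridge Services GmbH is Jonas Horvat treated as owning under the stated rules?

By parent–child attribution (R3), Jonas Horvat is treated as also owning Marco Horvat's interest in Beacon Realty LP, giving 20% + 57% = 77%.
By parent–child attribution (R3), Jonas Horvat is treated as also owning Marco Horvat's interest in Granite Energy Co, giving 42% + 18% = 60%.
By parent–child attribution (R3), Jonas Horvat is treated as also owning Marco Horvat's interest in Copperline Pharma AG, giving 32% + 36% = 68%.
By parent–child attribution (R3), Jonas Horvat is treated as owning Marco Horvat's 9% interest in Stonebridge Services GmbH.
Chain via Beacon Realty LP → Fairlane Logistics SA (R2): 77% × 76% × 24% = 14.0448% of Stonebridge Services GmbH.
Chain via Granite Energy Co. → Talon Trust (R2): 60% × 71% × 35% = 14.91% of Stonebridge Services GmbH.
Chain via Copperline Pharma AG → Ashford Foods Inc. (R2): 68% × 58% × 27% = 10.6488% of Stonebridge Services GmbH.
Direct interest in Stonebridge Services GmbH: 9%.
Aggregating (R1): 14.0448% + 14.91% + 10.6488% + 9% = 48.6036%.

48.6036%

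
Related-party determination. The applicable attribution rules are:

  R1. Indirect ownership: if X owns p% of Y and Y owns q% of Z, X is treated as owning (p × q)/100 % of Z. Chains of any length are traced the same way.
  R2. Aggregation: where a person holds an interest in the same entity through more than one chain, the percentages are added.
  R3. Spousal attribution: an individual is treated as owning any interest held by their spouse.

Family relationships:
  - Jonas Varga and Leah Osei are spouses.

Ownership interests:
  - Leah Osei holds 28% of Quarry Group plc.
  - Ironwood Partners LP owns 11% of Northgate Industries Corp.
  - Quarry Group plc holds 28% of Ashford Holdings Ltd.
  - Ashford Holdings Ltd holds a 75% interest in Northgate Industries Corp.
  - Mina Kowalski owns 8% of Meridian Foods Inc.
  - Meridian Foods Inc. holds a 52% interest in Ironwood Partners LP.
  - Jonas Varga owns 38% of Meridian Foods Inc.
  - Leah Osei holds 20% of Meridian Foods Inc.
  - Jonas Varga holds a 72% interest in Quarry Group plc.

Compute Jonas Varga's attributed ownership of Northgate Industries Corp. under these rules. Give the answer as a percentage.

24.3176%

By spousal attribution (R3), Jonas Varga is treated as also owning Leah Osei's interest in Quarry Group plc, giving 72% + 28% = 100%.
By spousal attribution (R3), Jonas Varga is treated as also owning Leah Osei's interest in Meridian Foods Inc, giving 38% + 20% = 58%.
Chain via Quarry Group plc → Ashford Holdings Ltd (R1): 100% × 28% × 75% = 21% of Northgate Industries Corp.
Chain via Meridian Foods Inc. → Ironwood Partners LP (R1): 58% × 52% × 11% = 3.3176% of Northgate Industries Corp.
Aggregating (R2): 21% + 3.3176% = 24.3176%.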